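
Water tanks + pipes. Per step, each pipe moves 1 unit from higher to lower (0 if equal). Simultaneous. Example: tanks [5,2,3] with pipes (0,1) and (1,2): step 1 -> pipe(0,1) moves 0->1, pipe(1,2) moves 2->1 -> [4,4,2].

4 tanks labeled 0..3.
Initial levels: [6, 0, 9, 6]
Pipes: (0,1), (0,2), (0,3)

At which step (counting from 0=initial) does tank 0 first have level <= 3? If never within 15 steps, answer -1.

Step 1: flows [0->1,2->0,0=3] -> levels [6 1 8 6]
Step 2: flows [0->1,2->0,0=3] -> levels [6 2 7 6]
Step 3: flows [0->1,2->0,0=3] -> levels [6 3 6 6]
Step 4: flows [0->1,0=2,0=3] -> levels [5 4 6 6]
Step 5: flows [0->1,2->0,3->0] -> levels [6 5 5 5]
Step 6: flows [0->1,0->2,0->3] -> levels [3 6 6 6]
Tank 0 first reaches <=3 at step 6

Answer: 6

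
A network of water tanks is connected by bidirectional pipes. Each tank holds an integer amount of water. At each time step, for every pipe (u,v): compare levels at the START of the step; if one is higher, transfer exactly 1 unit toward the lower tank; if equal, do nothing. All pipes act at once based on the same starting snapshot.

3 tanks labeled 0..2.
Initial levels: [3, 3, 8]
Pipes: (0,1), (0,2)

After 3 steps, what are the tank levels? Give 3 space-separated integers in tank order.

Answer: 5 4 5

Derivation:
Step 1: flows [0=1,2->0] -> levels [4 3 7]
Step 2: flows [0->1,2->0] -> levels [4 4 6]
Step 3: flows [0=1,2->0] -> levels [5 4 5]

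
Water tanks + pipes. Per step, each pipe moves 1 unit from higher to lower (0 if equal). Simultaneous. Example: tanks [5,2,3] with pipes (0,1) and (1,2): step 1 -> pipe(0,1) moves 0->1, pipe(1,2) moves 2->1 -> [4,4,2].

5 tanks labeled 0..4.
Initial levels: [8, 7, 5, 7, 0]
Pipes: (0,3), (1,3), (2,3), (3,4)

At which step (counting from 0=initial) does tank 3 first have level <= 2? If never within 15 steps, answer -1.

Answer: -1

Derivation:
Step 1: flows [0->3,1=3,3->2,3->4] -> levels [7 7 6 6 1]
Step 2: flows [0->3,1->3,2=3,3->4] -> levels [6 6 6 7 2]
Step 3: flows [3->0,3->1,3->2,3->4] -> levels [7 7 7 3 3]
Step 4: flows [0->3,1->3,2->3,3=4] -> levels [6 6 6 6 3]
Step 5: flows [0=3,1=3,2=3,3->4] -> levels [6 6 6 5 4]
Step 6: flows [0->3,1->3,2->3,3->4] -> levels [5 5 5 7 5]
Step 7: flows [3->0,3->1,3->2,3->4] -> levels [6 6 6 3 6]
Step 8: flows [0->3,1->3,2->3,4->3] -> levels [5 5 5 7 5]
  -> period-2 cycle (repeats step 6); tank 3 never drops to <=2
Tank 3 never reaches <=2 within 15 steps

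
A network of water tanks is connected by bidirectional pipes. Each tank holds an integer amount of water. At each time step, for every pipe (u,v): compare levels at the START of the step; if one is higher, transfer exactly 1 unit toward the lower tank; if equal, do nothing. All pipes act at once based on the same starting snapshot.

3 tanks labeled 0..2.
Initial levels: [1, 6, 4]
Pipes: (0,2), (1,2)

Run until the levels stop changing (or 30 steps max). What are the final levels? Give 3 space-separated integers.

Answer: 3 3 5

Derivation:
Step 1: flows [2->0,1->2] -> levels [2 5 4]
Step 2: flows [2->0,1->2] -> levels [3 4 4]
Step 3: flows [2->0,1=2] -> levels [4 4 3]
Step 4: flows [0->2,1->2] -> levels [3 3 5]
Step 5: flows [2->0,2->1] -> levels [4 4 3]
  -> period-2 cycle: step 5 state = step 3 state; never stabilizes
  -> state at step 30: (30-3) mod 2 = 1, same as step 4 -> [3 3 5]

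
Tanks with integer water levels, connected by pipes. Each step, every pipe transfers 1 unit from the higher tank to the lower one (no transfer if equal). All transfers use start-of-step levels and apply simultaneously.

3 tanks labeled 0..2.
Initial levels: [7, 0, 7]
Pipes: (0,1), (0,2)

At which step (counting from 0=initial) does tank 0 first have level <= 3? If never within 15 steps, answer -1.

Answer: -1

Derivation:
Step 1: flows [0->1,0=2] -> levels [6 1 7]
Step 2: flows [0->1,2->0] -> levels [6 2 6]
Step 3: flows [0->1,0=2] -> levels [5 3 6]
Step 4: flows [0->1,2->0] -> levels [5 4 5]
Step 5: flows [0->1,0=2] -> levels [4 5 5]
Step 6: flows [1->0,2->0] -> levels [6 4 4]
Step 7: flows [0->1,0->2] -> levels [4 5 5]
  -> period-2 cycle (repeats step 5); tank 0 never drops to <=3
Tank 0 never reaches <=3 within 15 steps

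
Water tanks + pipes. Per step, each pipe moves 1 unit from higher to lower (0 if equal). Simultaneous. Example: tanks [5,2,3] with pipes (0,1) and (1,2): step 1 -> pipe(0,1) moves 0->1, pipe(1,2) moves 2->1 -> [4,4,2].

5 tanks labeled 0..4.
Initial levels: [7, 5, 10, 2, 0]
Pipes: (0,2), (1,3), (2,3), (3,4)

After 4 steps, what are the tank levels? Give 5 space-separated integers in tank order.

Step 1: flows [2->0,1->3,2->3,3->4] -> levels [8 4 8 3 1]
Step 2: flows [0=2,1->3,2->3,3->4] -> levels [8 3 7 4 2]
Step 3: flows [0->2,3->1,2->3,3->4] -> levels [7 4 7 3 3]
Step 4: flows [0=2,1->3,2->3,3=4] -> levels [7 3 6 5 3]

Answer: 7 3 6 5 3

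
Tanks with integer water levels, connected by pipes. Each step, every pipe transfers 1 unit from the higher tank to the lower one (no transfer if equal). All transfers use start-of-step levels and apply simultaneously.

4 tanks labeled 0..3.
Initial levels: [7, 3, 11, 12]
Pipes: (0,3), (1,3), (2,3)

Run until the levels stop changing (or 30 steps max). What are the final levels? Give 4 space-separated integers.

Answer: 9 9 9 6

Derivation:
Step 1: flows [3->0,3->1,3->2] -> levels [8 4 12 9]
Step 2: flows [3->0,3->1,2->3] -> levels [9 5 11 8]
Step 3: flows [0->3,3->1,2->3] -> levels [8 6 10 9]
Step 4: flows [3->0,3->1,2->3] -> levels [9 7 9 8]
Step 5: flows [0->3,3->1,2->3] -> levels [8 8 8 9]
Step 6: flows [3->0,3->1,3->2] -> levels [9 9 9 6]
Step 7: flows [0->3,1->3,2->3] -> levels [8 8 8 9]
  -> period-2 cycle: step 7 state = step 5 state; never stabilizes
  -> state at step 30: (30-5) mod 2 = 1, same as step 6 -> [9 9 9 6]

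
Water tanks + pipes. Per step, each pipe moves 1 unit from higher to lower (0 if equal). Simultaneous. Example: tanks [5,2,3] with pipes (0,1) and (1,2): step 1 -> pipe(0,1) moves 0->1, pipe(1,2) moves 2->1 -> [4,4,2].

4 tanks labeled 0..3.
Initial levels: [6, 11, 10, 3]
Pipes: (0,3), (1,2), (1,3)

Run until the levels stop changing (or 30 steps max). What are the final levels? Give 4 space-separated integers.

Step 1: flows [0->3,1->2,1->3] -> levels [5 9 11 5]
Step 2: flows [0=3,2->1,1->3] -> levels [5 9 10 6]
Step 3: flows [3->0,2->1,1->3] -> levels [6 9 9 6]
Step 4: flows [0=3,1=2,1->3] -> levels [6 8 9 7]
Step 5: flows [3->0,2->1,1->3] -> levels [7 8 8 7]
Step 6: flows [0=3,1=2,1->3] -> levels [7 7 8 8]
Step 7: flows [3->0,2->1,3->1] -> levels [8 9 7 6]
Step 8: flows [0->3,1->2,1->3] -> levels [7 7 8 8]
  -> period-2 cycle: step 8 state = step 6 state; never stabilizes
  -> state at step 30: (30-6) mod 2 = 0, same as step 6 -> [7 7 8 8]

Answer: 7 7 8 8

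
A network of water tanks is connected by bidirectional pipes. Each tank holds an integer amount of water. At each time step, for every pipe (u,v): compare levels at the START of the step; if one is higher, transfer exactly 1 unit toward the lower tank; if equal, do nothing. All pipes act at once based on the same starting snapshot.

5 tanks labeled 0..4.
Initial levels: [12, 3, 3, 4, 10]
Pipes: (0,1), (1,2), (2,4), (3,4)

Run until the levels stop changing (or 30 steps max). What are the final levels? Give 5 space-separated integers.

Step 1: flows [0->1,1=2,4->2,4->3] -> levels [11 4 4 5 8]
Step 2: flows [0->1,1=2,4->2,4->3] -> levels [10 5 5 6 6]
Step 3: flows [0->1,1=2,4->2,3=4] -> levels [9 6 6 6 5]
Step 4: flows [0->1,1=2,2->4,3->4] -> levels [8 7 5 5 7]
Step 5: flows [0->1,1->2,4->2,4->3] -> levels [7 7 7 6 5]
Step 6: flows [0=1,1=2,2->4,3->4] -> levels [7 7 6 5 7]
Step 7: flows [0=1,1->2,4->2,4->3] -> levels [7 6 8 6 5]
Step 8: flows [0->1,2->1,2->4,3->4] -> levels [6 8 6 5 7]
Step 9: flows [1->0,1->2,4->2,4->3] -> levels [7 6 8 6 5]
  -> period-2 cycle: step 9 state = step 7 state; never stabilizes
  -> state at step 30: (30-7) mod 2 = 1, same as step 8 -> [6 8 6 5 7]

Answer: 6 8 6 5 7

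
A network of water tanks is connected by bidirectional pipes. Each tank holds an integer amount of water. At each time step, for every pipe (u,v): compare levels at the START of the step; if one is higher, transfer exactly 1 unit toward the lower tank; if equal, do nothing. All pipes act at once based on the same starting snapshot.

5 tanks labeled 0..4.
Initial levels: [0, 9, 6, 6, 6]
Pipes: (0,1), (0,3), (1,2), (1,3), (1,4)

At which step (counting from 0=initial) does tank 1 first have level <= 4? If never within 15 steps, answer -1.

Step 1: flows [1->0,3->0,1->2,1->3,1->4] -> levels [2 5 7 6 7]
Step 2: flows [1->0,3->0,2->1,3->1,4->1] -> levels [4 7 6 4 6]
Step 3: flows [1->0,0=3,1->2,1->3,1->4] -> levels [5 3 7 5 7]
Tank 1 first reaches <=4 at step 3

Answer: 3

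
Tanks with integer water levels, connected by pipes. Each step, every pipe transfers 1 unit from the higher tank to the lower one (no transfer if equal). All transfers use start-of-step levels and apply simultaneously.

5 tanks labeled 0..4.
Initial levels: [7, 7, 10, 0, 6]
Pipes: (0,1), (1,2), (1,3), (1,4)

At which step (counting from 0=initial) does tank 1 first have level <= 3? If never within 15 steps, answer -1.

Step 1: flows [0=1,2->1,1->3,1->4] -> levels [7 6 9 1 7]
Step 2: flows [0->1,2->1,1->3,4->1] -> levels [6 8 8 2 6]
Step 3: flows [1->0,1=2,1->3,1->4] -> levels [7 5 8 3 7]
Step 4: flows [0->1,2->1,1->3,4->1] -> levels [6 7 7 4 6]
Step 5: flows [1->0,1=2,1->3,1->4] -> levels [7 4 7 5 7]
Step 6: flows [0->1,2->1,3->1,4->1] -> levels [6 8 6 4 6]
Step 7: flows [1->0,1->2,1->3,1->4] -> levels [7 4 7 5 7]
  -> period-2 cycle (repeats step 5); tank 1 never drops to <=3
Tank 1 never reaches <=3 within 15 steps

Answer: -1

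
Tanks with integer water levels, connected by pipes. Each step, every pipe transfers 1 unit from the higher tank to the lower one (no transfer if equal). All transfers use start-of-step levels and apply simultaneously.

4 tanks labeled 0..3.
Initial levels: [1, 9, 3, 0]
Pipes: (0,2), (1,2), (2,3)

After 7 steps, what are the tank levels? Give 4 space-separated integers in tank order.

Step 1: flows [2->0,1->2,2->3] -> levels [2 8 2 1]
Step 2: flows [0=2,1->2,2->3] -> levels [2 7 2 2]
Step 3: flows [0=2,1->2,2=3] -> levels [2 6 3 2]
Step 4: flows [2->0,1->2,2->3] -> levels [3 5 2 3]
Step 5: flows [0->2,1->2,3->2] -> levels [2 4 5 2]
Step 6: flows [2->0,2->1,2->3] -> levels [3 5 2 3]
  -> period-2 cycle: step 6 state = step 4 state
  -> state at step 7: (7-4) mod 2 = 1, same as step 5 -> [2 4 5 2]

Answer: 2 4 5 2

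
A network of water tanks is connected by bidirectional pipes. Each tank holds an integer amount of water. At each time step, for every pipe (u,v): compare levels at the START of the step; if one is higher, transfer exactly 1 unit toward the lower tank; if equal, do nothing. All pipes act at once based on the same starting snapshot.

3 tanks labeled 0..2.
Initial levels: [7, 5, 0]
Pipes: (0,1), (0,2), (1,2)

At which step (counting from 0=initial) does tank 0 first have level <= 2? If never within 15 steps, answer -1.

Step 1: flows [0->1,0->2,1->2] -> levels [5 5 2]
Step 2: flows [0=1,0->2,1->2] -> levels [4 4 4]
Step 3: flows [0=1,0=2,1=2] -> levels [4 4 4]
  -> stable; tank 0 stays at 4 > 2
Tank 0 never reaches <=2 within 15 steps

Answer: -1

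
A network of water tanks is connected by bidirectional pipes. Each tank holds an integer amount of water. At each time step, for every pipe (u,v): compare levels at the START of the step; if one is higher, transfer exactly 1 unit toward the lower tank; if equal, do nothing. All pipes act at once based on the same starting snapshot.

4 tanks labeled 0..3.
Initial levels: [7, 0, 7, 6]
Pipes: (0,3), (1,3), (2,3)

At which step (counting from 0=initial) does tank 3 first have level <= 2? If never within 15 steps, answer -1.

Answer: -1

Derivation:
Step 1: flows [0->3,3->1,2->3] -> levels [6 1 6 7]
Step 2: flows [3->0,3->1,3->2] -> levels [7 2 7 4]
Step 3: flows [0->3,3->1,2->3] -> levels [6 3 6 5]
Step 4: flows [0->3,3->1,2->3] -> levels [5 4 5 6]
Step 5: flows [3->0,3->1,3->2] -> levels [6 5 6 3]
Step 6: flows [0->3,1->3,2->3] -> levels [5 4 5 6]
  -> period-2 cycle (repeats step 4); tank 3 never drops to <=2
Tank 3 never reaches <=2 within 15 steps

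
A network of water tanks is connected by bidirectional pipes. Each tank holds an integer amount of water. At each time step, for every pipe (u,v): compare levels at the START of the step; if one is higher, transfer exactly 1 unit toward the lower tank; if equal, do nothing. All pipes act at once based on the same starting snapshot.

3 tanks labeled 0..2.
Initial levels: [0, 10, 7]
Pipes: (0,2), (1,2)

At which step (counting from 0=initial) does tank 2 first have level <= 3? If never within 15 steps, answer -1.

Step 1: flows [2->0,1->2] -> levels [1 9 7]
Step 2: flows [2->0,1->2] -> levels [2 8 7]
Step 3: flows [2->0,1->2] -> levels [3 7 7]
Step 4: flows [2->0,1=2] -> levels [4 7 6]
Step 5: flows [2->0,1->2] -> levels [5 6 6]
Step 6: flows [2->0,1=2] -> levels [6 6 5]
Step 7: flows [0->2,1->2] -> levels [5 5 7]
Step 8: flows [2->0,2->1] -> levels [6 6 5]
  -> period-2 cycle (repeats step 6); tank 2 never drops to <=3
Tank 2 never reaches <=3 within 15 steps

Answer: -1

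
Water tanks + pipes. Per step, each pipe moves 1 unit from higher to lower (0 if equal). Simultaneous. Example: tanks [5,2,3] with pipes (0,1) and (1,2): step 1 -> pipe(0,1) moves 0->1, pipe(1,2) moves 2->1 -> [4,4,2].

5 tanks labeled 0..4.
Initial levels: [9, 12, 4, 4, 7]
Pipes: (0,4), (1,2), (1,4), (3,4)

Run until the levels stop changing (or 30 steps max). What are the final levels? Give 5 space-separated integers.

Step 1: flows [0->4,1->2,1->4,4->3] -> levels [8 10 5 5 8]
Step 2: flows [0=4,1->2,1->4,4->3] -> levels [8 8 6 6 8]
Step 3: flows [0=4,1->2,1=4,4->3] -> levels [8 7 7 7 7]
Step 4: flows [0->4,1=2,1=4,3=4] -> levels [7 7 7 7 8]
Step 5: flows [4->0,1=2,4->1,4->3] -> levels [8 8 7 8 5]
Step 6: flows [0->4,1->2,1->4,3->4] -> levels [7 6 8 7 8]
Step 7: flows [4->0,2->1,4->1,4->3] -> levels [8 8 7 8 5]
  -> period-2 cycle: step 7 state = step 5 state; never stabilizes
  -> state at step 30: (30-5) mod 2 = 1, same as step 6 -> [7 6 8 7 8]

Answer: 7 6 8 7 8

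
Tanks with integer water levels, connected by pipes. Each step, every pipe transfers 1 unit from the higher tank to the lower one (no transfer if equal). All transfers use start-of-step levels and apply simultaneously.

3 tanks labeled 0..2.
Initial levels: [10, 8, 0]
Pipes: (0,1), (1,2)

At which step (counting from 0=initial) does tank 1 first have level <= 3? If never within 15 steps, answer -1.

Answer: -1

Derivation:
Step 1: flows [0->1,1->2] -> levels [9 8 1]
Step 2: flows [0->1,1->2] -> levels [8 8 2]
Step 3: flows [0=1,1->2] -> levels [8 7 3]
Step 4: flows [0->1,1->2] -> levels [7 7 4]
Step 5: flows [0=1,1->2] -> levels [7 6 5]
Step 6: flows [0->1,1->2] -> levels [6 6 6]
Step 7: flows [0=1,1=2] -> levels [6 6 6]
  -> stable; tank 1 stays at 6 > 3
Tank 1 never reaches <=3 within 15 steps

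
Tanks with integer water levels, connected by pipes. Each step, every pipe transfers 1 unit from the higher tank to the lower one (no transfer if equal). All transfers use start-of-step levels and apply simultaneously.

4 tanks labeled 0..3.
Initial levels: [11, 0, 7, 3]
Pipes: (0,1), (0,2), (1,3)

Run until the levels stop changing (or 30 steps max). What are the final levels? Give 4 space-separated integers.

Answer: 6 4 5 6

Derivation:
Step 1: flows [0->1,0->2,3->1] -> levels [9 2 8 2]
Step 2: flows [0->1,0->2,1=3] -> levels [7 3 9 2]
Step 3: flows [0->1,2->0,1->3] -> levels [7 3 8 3]
Step 4: flows [0->1,2->0,1=3] -> levels [7 4 7 3]
Step 5: flows [0->1,0=2,1->3] -> levels [6 4 7 4]
Step 6: flows [0->1,2->0,1=3] -> levels [6 5 6 4]
Step 7: flows [0->1,0=2,1->3] -> levels [5 5 6 5]
Step 8: flows [0=1,2->0,1=3] -> levels [6 5 5 5]
Step 9: flows [0->1,0->2,1=3] -> levels [4 6 6 5]
Step 10: flows [1->0,2->0,1->3] -> levels [6 4 5 6]
Step 11: flows [0->1,0->2,3->1] -> levels [4 6 6 5]
  -> period-2 cycle: step 11 state = step 9 state; never stabilizes
  -> state at step 30: (30-9) mod 2 = 1, same as step 10 -> [6 4 5 6]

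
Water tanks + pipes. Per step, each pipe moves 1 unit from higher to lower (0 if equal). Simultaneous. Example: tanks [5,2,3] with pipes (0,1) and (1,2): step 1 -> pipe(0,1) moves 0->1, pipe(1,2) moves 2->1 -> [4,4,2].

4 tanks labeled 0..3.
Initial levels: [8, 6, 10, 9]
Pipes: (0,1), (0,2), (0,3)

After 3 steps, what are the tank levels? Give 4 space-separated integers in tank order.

Step 1: flows [0->1,2->0,3->0] -> levels [9 7 9 8]
Step 2: flows [0->1,0=2,0->3] -> levels [7 8 9 9]
Step 3: flows [1->0,2->0,3->0] -> levels [10 7 8 8]

Answer: 10 7 8 8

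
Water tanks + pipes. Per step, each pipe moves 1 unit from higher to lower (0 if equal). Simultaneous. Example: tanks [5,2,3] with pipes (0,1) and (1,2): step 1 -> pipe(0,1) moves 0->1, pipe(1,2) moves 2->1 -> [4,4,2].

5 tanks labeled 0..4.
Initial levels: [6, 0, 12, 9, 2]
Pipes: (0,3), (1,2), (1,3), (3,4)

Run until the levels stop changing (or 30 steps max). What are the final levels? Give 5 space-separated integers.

Step 1: flows [3->0,2->1,3->1,3->4] -> levels [7 2 11 6 3]
Step 2: flows [0->3,2->1,3->1,3->4] -> levels [6 4 10 5 4]
Step 3: flows [0->3,2->1,3->1,3->4] -> levels [5 6 9 4 5]
Step 4: flows [0->3,2->1,1->3,4->3] -> levels [4 6 8 7 4]
Step 5: flows [3->0,2->1,3->1,3->4] -> levels [5 8 7 4 5]
Step 6: flows [0->3,1->2,1->3,4->3] -> levels [4 6 8 7 4]
  -> period-2 cycle: step 6 state = step 4 state; never stabilizes
  -> state at step 30: (30-4) mod 2 = 0, same as step 4 -> [4 6 8 7 4]

Answer: 4 6 8 7 4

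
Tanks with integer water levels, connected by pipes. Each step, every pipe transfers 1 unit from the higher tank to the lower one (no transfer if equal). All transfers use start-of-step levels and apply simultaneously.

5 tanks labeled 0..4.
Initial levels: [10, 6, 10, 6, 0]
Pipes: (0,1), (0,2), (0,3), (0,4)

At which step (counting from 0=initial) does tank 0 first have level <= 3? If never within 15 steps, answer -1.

Answer: -1

Derivation:
Step 1: flows [0->1,0=2,0->3,0->4] -> levels [7 7 10 7 1]
Step 2: flows [0=1,2->0,0=3,0->4] -> levels [7 7 9 7 2]
Step 3: flows [0=1,2->0,0=3,0->4] -> levels [7 7 8 7 3]
Step 4: flows [0=1,2->0,0=3,0->4] -> levels [7 7 7 7 4]
Step 5: flows [0=1,0=2,0=3,0->4] -> levels [6 7 7 7 5]
Step 6: flows [1->0,2->0,3->0,0->4] -> levels [8 6 6 6 6]
Step 7: flows [0->1,0->2,0->3,0->4] -> levels [4 7 7 7 7]
Step 8: flows [1->0,2->0,3->0,4->0] -> levels [8 6 6 6 6]
  -> period-2 cycle (repeats step 6); tank 0 never drops to <=3
Tank 0 never reaches <=3 within 15 steps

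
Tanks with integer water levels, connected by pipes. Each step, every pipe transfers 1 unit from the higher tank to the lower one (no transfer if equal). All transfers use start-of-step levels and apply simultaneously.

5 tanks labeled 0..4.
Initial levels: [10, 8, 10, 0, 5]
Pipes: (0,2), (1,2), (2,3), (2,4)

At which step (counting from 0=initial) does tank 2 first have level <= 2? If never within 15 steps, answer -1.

Step 1: flows [0=2,2->1,2->3,2->4] -> levels [10 9 7 1 6]
Step 2: flows [0->2,1->2,2->3,2->4] -> levels [9 8 7 2 7]
Step 3: flows [0->2,1->2,2->3,2=4] -> levels [8 7 8 3 7]
Step 4: flows [0=2,2->1,2->3,2->4] -> levels [8 8 5 4 8]
Step 5: flows [0->2,1->2,2->3,4->2] -> levels [7 7 7 5 7]
Step 6: flows [0=2,1=2,2->3,2=4] -> levels [7 7 6 6 7]
Step 7: flows [0->2,1->2,2=3,4->2] -> levels [6 6 9 6 6]
Step 8: flows [2->0,2->1,2->3,2->4] -> levels [7 7 5 7 7]
Step 9: flows [0->2,1->2,3->2,4->2] -> levels [6 6 9 6 6]
  -> period-2 cycle (repeats step 7); tank 2 never drops to <=2
Tank 2 never reaches <=2 within 15 steps

Answer: -1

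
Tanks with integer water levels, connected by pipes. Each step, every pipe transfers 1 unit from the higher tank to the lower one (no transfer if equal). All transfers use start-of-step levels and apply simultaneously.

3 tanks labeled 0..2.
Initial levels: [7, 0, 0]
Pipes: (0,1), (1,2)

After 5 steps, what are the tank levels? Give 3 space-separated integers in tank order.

Step 1: flows [0->1,1=2] -> levels [6 1 0]
Step 2: flows [0->1,1->2] -> levels [5 1 1]
Step 3: flows [0->1,1=2] -> levels [4 2 1]
Step 4: flows [0->1,1->2] -> levels [3 2 2]
Step 5: flows [0->1,1=2] -> levels [2 3 2]

Answer: 2 3 2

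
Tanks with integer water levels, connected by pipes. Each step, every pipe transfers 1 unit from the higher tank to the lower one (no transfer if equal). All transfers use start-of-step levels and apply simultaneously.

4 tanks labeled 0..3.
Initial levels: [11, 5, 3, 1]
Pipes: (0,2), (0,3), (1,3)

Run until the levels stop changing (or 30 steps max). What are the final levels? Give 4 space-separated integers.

Answer: 6 5 5 4

Derivation:
Step 1: flows [0->2,0->3,1->3] -> levels [9 4 4 3]
Step 2: flows [0->2,0->3,1->3] -> levels [7 3 5 5]
Step 3: flows [0->2,0->3,3->1] -> levels [5 4 6 5]
Step 4: flows [2->0,0=3,3->1] -> levels [6 5 5 4]
Step 5: flows [0->2,0->3,1->3] -> levels [4 4 6 6]
Step 6: flows [2->0,3->0,3->1] -> levels [6 5 5 4]
  -> period-2 cycle: step 6 state = step 4 state; never stabilizes
  -> state at step 30: (30-4) mod 2 = 0, same as step 4 -> [6 5 5 4]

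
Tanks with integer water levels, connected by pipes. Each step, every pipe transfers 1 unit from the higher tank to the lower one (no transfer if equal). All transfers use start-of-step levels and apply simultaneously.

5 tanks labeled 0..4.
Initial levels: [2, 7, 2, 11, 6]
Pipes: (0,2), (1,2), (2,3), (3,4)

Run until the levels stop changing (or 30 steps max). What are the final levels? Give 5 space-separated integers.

Step 1: flows [0=2,1->2,3->2,3->4] -> levels [2 6 4 9 7]
Step 2: flows [2->0,1->2,3->2,3->4] -> levels [3 5 5 7 8]
Step 3: flows [2->0,1=2,3->2,4->3] -> levels [4 5 5 7 7]
Step 4: flows [2->0,1=2,3->2,3=4] -> levels [5 5 5 6 7]
Step 5: flows [0=2,1=2,3->2,4->3] -> levels [5 5 6 6 6]
Step 6: flows [2->0,2->1,2=3,3=4] -> levels [6 6 4 6 6]
Step 7: flows [0->2,1->2,3->2,3=4] -> levels [5 5 7 5 6]
Step 8: flows [2->0,2->1,2->3,4->3] -> levels [6 6 4 7 5]
Step 9: flows [0->2,1->2,3->2,3->4] -> levels [5 5 7 5 6]
  -> period-2 cycle: step 9 state = step 7 state; never stabilizes
  -> state at step 30: (30-7) mod 2 = 1, same as step 8 -> [6 6 4 7 5]

Answer: 6 6 4 7 5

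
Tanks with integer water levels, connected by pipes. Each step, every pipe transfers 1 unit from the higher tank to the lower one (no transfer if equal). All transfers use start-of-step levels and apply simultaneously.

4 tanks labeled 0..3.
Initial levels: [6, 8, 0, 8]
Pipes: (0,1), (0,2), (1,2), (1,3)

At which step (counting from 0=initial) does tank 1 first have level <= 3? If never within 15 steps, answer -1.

Answer: -1

Derivation:
Step 1: flows [1->0,0->2,1->2,1=3] -> levels [6 6 2 8]
Step 2: flows [0=1,0->2,1->2,3->1] -> levels [5 6 4 7]
Step 3: flows [1->0,0->2,1->2,3->1] -> levels [5 5 6 6]
Step 4: flows [0=1,2->0,2->1,3->1] -> levels [6 7 4 5]
Step 5: flows [1->0,0->2,1->2,1->3] -> levels [6 4 6 6]
Step 6: flows [0->1,0=2,2->1,3->1] -> levels [5 7 5 5]
Step 7: flows [1->0,0=2,1->2,1->3] -> levels [6 4 6 6]
  -> period-2 cycle (repeats step 5); tank 1 never drops to <=3
Tank 1 never reaches <=3 within 15 steps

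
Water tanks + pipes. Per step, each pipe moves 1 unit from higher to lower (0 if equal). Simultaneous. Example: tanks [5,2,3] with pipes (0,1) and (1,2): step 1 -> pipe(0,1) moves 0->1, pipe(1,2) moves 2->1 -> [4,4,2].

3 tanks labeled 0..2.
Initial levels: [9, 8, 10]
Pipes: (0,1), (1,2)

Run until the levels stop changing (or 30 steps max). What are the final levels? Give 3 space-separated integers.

Answer: 9 8 10

Derivation:
Step 1: flows [0->1,2->1] -> levels [8 10 9]
Step 2: flows [1->0,1->2] -> levels [9 8 10]
  -> period-2 cycle: step 2 state = step 0 state; never stabilizes
  -> state at step 30: (30-0) mod 2 = 0, same as step 0 -> [9 8 10]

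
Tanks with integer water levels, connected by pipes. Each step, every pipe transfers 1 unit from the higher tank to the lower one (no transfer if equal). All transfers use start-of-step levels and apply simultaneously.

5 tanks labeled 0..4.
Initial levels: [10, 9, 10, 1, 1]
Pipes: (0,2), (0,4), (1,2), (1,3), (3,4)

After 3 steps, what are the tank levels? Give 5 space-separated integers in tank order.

Answer: 8 8 7 4 4

Derivation:
Step 1: flows [0=2,0->4,2->1,1->3,3=4] -> levels [9 9 9 2 2]
Step 2: flows [0=2,0->4,1=2,1->3,3=4] -> levels [8 8 9 3 3]
Step 3: flows [2->0,0->4,2->1,1->3,3=4] -> levels [8 8 7 4 4]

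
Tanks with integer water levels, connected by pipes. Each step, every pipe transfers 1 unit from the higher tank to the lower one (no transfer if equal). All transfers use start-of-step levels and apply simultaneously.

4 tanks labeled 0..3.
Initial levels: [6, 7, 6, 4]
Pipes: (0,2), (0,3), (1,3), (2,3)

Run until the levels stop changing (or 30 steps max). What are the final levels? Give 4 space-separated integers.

Answer: 6 7 6 4

Derivation:
Step 1: flows [0=2,0->3,1->3,2->3] -> levels [5 6 5 7]
Step 2: flows [0=2,3->0,3->1,3->2] -> levels [6 7 6 4]
  -> period-2 cycle: step 2 state = step 0 state; never stabilizes
  -> state at step 30: (30-0) mod 2 = 0, same as step 0 -> [6 7 6 4]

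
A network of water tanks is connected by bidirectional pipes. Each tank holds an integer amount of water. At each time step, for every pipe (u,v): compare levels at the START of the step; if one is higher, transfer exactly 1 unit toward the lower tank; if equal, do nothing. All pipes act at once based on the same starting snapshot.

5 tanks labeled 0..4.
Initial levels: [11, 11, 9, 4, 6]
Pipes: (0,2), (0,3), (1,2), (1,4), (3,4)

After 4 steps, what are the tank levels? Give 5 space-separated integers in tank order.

Answer: 9 9 7 8 8

Derivation:
Step 1: flows [0->2,0->3,1->2,1->4,4->3] -> levels [9 9 11 6 6]
Step 2: flows [2->0,0->3,2->1,1->4,3=4] -> levels [9 9 9 7 7]
Step 3: flows [0=2,0->3,1=2,1->4,3=4] -> levels [8 8 9 8 8]
Step 4: flows [2->0,0=3,2->1,1=4,3=4] -> levels [9 9 7 8 8]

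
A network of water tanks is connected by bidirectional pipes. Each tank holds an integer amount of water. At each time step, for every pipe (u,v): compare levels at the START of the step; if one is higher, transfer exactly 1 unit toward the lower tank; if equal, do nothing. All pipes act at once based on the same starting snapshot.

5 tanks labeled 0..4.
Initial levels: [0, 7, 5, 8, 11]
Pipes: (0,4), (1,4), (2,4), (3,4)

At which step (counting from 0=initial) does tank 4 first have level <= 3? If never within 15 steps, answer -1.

Step 1: flows [4->0,4->1,4->2,4->3] -> levels [1 8 6 9 7]
Step 2: flows [4->0,1->4,4->2,3->4] -> levels [2 7 7 8 7]
Step 3: flows [4->0,1=4,2=4,3->4] -> levels [3 7 7 7 7]
Step 4: flows [4->0,1=4,2=4,3=4] -> levels [4 7 7 7 6]
Step 5: flows [4->0,1->4,2->4,3->4] -> levels [5 6 6 6 8]
Step 6: flows [4->0,4->1,4->2,4->3] -> levels [6 7 7 7 4]
Step 7: flows [0->4,1->4,2->4,3->4] -> levels [5 6 6 6 8]
  -> period-2 cycle (repeats step 5); tank 4 never drops to <=3
Tank 4 never reaches <=3 within 15 steps

Answer: -1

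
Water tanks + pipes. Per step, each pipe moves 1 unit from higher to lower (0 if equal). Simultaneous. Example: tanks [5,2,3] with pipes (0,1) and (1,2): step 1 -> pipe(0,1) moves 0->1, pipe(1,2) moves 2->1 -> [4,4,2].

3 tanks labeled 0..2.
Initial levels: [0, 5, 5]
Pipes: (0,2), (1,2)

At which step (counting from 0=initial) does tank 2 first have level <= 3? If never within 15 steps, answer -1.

Step 1: flows [2->0,1=2] -> levels [1 5 4]
Step 2: flows [2->0,1->2] -> levels [2 4 4]
Step 3: flows [2->0,1=2] -> levels [3 4 3]
Tank 2 first reaches <=3 at step 3

Answer: 3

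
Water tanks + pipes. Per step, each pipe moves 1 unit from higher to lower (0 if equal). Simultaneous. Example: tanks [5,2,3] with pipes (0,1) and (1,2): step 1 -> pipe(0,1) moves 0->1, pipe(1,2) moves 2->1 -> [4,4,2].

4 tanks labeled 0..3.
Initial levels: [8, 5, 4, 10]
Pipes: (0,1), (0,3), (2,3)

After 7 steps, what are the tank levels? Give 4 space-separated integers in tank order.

Step 1: flows [0->1,3->0,3->2] -> levels [8 6 5 8]
Step 2: flows [0->1,0=3,3->2] -> levels [7 7 6 7]
Step 3: flows [0=1,0=3,3->2] -> levels [7 7 7 6]
Step 4: flows [0=1,0->3,2->3] -> levels [6 7 6 8]
Step 5: flows [1->0,3->0,3->2] -> levels [8 6 7 6]
Step 6: flows [0->1,0->3,2->3] -> levels [6 7 6 8]
  -> period-2 cycle: step 6 state = step 4 state
  -> state at step 7: (7-4) mod 2 = 1, same as step 5 -> [8 6 7 6]

Answer: 8 6 7 6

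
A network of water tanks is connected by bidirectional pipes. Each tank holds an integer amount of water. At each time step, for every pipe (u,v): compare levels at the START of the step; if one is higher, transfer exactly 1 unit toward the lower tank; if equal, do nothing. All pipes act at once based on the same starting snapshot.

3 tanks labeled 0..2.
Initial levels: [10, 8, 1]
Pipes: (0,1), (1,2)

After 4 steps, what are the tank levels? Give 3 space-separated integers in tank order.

Step 1: flows [0->1,1->2] -> levels [9 8 2]
Step 2: flows [0->1,1->2] -> levels [8 8 3]
Step 3: flows [0=1,1->2] -> levels [8 7 4]
Step 4: flows [0->1,1->2] -> levels [7 7 5]

Answer: 7 7 5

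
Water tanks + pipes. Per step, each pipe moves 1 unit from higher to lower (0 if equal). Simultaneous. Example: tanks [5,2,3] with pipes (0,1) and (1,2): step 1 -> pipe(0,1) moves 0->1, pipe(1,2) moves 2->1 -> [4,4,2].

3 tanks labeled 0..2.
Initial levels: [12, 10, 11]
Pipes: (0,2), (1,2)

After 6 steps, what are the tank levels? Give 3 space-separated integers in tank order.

Answer: 11 11 11

Derivation:
Step 1: flows [0->2,2->1] -> levels [11 11 11]
Step 2: flows [0=2,1=2] -> levels [11 11 11]
  -> stable; steps 3..6 unchanged -> [11 11 11]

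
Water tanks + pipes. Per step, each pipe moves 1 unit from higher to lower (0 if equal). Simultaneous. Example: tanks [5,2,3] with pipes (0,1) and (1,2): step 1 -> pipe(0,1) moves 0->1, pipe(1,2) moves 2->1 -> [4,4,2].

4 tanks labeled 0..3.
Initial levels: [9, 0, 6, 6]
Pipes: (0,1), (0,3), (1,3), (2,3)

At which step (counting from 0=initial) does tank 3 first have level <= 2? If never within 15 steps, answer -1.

Answer: -1

Derivation:
Step 1: flows [0->1,0->3,3->1,2=3] -> levels [7 2 6 6]
Step 2: flows [0->1,0->3,3->1,2=3] -> levels [5 4 6 6]
Step 3: flows [0->1,3->0,3->1,2=3] -> levels [5 6 6 4]
Step 4: flows [1->0,0->3,1->3,2->3] -> levels [5 4 5 7]
Step 5: flows [0->1,3->0,3->1,3->2] -> levels [5 6 6 4]
  -> period-2 cycle (repeats step 3); tank 3 never drops to <=2
Tank 3 never reaches <=2 within 15 steps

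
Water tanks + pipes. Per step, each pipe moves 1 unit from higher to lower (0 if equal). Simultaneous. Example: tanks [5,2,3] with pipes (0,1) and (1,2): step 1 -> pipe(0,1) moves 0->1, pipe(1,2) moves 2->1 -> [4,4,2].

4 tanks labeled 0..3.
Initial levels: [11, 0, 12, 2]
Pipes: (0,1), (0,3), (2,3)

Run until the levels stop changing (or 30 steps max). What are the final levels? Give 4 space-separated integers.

Step 1: flows [0->1,0->3,2->3] -> levels [9 1 11 4]
Step 2: flows [0->1,0->3,2->3] -> levels [7 2 10 6]
Step 3: flows [0->1,0->3,2->3] -> levels [5 3 9 8]
Step 4: flows [0->1,3->0,2->3] -> levels [5 4 8 8]
Step 5: flows [0->1,3->0,2=3] -> levels [5 5 8 7]
Step 6: flows [0=1,3->0,2->3] -> levels [6 5 7 7]
Step 7: flows [0->1,3->0,2=3] -> levels [6 6 7 6]
Step 8: flows [0=1,0=3,2->3] -> levels [6 6 6 7]
Step 9: flows [0=1,3->0,3->2] -> levels [7 6 7 5]
Step 10: flows [0->1,0->3,2->3] -> levels [5 7 6 7]
Step 11: flows [1->0,3->0,3->2] -> levels [7 6 7 5]
  -> period-2 cycle: step 11 state = step 9 state; never stabilizes
  -> state at step 30: (30-9) mod 2 = 1, same as step 10 -> [5 7 6 7]

Answer: 5 7 6 7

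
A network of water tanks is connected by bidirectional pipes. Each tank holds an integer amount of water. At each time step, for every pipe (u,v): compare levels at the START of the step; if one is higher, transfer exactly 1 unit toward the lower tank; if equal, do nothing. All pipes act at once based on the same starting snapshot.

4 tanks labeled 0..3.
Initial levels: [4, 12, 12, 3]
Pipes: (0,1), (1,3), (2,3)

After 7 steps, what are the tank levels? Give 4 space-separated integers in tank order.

Answer: 8 6 8 9

Derivation:
Step 1: flows [1->0,1->3,2->3] -> levels [5 10 11 5]
Step 2: flows [1->0,1->3,2->3] -> levels [6 8 10 7]
Step 3: flows [1->0,1->3,2->3] -> levels [7 6 9 9]
Step 4: flows [0->1,3->1,2=3] -> levels [6 8 9 8]
Step 5: flows [1->0,1=3,2->3] -> levels [7 7 8 9]
Step 6: flows [0=1,3->1,3->2] -> levels [7 8 9 7]
Step 7: flows [1->0,1->3,2->3] -> levels [8 6 8 9]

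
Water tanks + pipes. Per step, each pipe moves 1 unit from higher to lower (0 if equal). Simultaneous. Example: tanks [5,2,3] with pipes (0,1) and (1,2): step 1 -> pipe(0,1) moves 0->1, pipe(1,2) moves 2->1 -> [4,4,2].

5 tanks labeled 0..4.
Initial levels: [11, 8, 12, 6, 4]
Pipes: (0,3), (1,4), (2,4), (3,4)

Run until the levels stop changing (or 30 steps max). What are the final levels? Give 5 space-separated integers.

Answer: 8 8 9 9 7

Derivation:
Step 1: flows [0->3,1->4,2->4,3->4] -> levels [10 7 11 6 7]
Step 2: flows [0->3,1=4,2->4,4->3] -> levels [9 7 10 8 7]
Step 3: flows [0->3,1=4,2->4,3->4] -> levels [8 7 9 8 9]
Step 4: flows [0=3,4->1,2=4,4->3] -> levels [8 8 9 9 7]
Step 5: flows [3->0,1->4,2->4,3->4] -> levels [9 7 8 7 10]
Step 6: flows [0->3,4->1,4->2,4->3] -> levels [8 8 9 9 7]
  -> period-2 cycle: step 6 state = step 4 state; never stabilizes
  -> state at step 30: (30-4) mod 2 = 0, same as step 4 -> [8 8 9 9 7]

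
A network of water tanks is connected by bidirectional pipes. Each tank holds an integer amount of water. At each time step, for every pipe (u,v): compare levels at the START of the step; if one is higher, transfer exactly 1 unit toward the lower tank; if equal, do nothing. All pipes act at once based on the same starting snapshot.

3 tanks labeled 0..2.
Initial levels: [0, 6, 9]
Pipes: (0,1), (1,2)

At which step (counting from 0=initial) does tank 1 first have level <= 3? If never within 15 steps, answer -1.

Answer: -1

Derivation:
Step 1: flows [1->0,2->1] -> levels [1 6 8]
Step 2: flows [1->0,2->1] -> levels [2 6 7]
Step 3: flows [1->0,2->1] -> levels [3 6 6]
Step 4: flows [1->0,1=2] -> levels [4 5 6]
Step 5: flows [1->0,2->1] -> levels [5 5 5]
Step 6: flows [0=1,1=2] -> levels [5 5 5]
  -> stable; tank 1 stays at 5 > 3
Tank 1 never reaches <=3 within 15 steps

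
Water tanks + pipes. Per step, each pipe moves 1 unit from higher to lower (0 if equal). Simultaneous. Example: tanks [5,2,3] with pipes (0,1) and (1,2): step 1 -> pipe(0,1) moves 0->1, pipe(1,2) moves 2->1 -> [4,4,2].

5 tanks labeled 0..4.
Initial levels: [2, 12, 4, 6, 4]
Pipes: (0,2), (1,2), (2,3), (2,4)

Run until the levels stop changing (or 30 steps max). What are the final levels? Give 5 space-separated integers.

Answer: 6 6 4 6 6

Derivation:
Step 1: flows [2->0,1->2,3->2,2=4] -> levels [3 11 5 5 4]
Step 2: flows [2->0,1->2,2=3,2->4] -> levels [4 10 4 5 5]
Step 3: flows [0=2,1->2,3->2,4->2] -> levels [4 9 7 4 4]
Step 4: flows [2->0,1->2,2->3,2->4] -> levels [5 8 5 5 5]
Step 5: flows [0=2,1->2,2=3,2=4] -> levels [5 7 6 5 5]
Step 6: flows [2->0,1->2,2->3,2->4] -> levels [6 6 4 6 6]
Step 7: flows [0->2,1->2,3->2,4->2] -> levels [5 5 8 5 5]
Step 8: flows [2->0,2->1,2->3,2->4] -> levels [6 6 4 6 6]
  -> period-2 cycle: step 8 state = step 6 state; never stabilizes
  -> state at step 30: (30-6) mod 2 = 0, same as step 6 -> [6 6 4 6 6]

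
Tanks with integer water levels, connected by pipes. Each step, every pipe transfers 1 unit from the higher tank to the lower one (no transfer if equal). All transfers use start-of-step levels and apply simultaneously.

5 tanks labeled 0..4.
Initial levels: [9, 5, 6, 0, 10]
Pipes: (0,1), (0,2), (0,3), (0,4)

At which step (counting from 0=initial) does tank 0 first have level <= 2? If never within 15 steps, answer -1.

Step 1: flows [0->1,0->2,0->3,4->0] -> levels [7 6 7 1 9]
Step 2: flows [0->1,0=2,0->3,4->0] -> levels [6 7 7 2 8]
Step 3: flows [1->0,2->0,0->3,4->0] -> levels [8 6 6 3 7]
Step 4: flows [0->1,0->2,0->3,0->4] -> levels [4 7 7 4 8]
Step 5: flows [1->0,2->0,0=3,4->0] -> levels [7 6 6 4 7]
Step 6: flows [0->1,0->2,0->3,0=4] -> levels [4 7 7 5 7]
Step 7: flows [1->0,2->0,3->0,4->0] -> levels [8 6 6 4 6]
Step 8: flows [0->1,0->2,0->3,0->4] -> levels [4 7 7 5 7]
  -> period-2 cycle (repeats step 6); tank 0 never drops to <=2
Tank 0 never reaches <=2 within 15 steps

Answer: -1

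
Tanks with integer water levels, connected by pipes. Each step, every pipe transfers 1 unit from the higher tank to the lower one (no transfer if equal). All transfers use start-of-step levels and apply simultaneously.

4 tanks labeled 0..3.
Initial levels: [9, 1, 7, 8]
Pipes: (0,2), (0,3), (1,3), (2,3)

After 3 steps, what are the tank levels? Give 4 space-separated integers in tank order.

Step 1: flows [0->2,0->3,3->1,3->2] -> levels [7 2 9 7]
Step 2: flows [2->0,0=3,3->1,2->3] -> levels [8 3 7 7]
Step 3: flows [0->2,0->3,3->1,2=3] -> levels [6 4 8 7]

Answer: 6 4 8 7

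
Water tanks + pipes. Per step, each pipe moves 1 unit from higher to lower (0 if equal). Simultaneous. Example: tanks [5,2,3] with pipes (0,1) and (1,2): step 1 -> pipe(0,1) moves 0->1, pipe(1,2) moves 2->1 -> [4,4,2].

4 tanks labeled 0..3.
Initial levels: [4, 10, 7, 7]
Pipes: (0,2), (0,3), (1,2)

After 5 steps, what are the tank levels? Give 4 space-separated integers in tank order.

Answer: 6 7 8 7

Derivation:
Step 1: flows [2->0,3->0,1->2] -> levels [6 9 7 6]
Step 2: flows [2->0,0=3,1->2] -> levels [7 8 7 6]
Step 3: flows [0=2,0->3,1->2] -> levels [6 7 8 7]
Step 4: flows [2->0,3->0,2->1] -> levels [8 8 6 6]
Step 5: flows [0->2,0->3,1->2] -> levels [6 7 8 7]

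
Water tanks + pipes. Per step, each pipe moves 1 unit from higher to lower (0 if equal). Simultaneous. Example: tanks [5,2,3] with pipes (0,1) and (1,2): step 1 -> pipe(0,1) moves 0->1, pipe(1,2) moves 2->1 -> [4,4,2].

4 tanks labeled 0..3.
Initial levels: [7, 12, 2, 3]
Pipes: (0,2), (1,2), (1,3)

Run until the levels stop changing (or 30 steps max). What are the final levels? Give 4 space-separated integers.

Answer: 6 6 6 6

Derivation:
Step 1: flows [0->2,1->2,1->3] -> levels [6 10 4 4]
Step 2: flows [0->2,1->2,1->3] -> levels [5 8 6 5]
Step 3: flows [2->0,1->2,1->3] -> levels [6 6 6 6]
Step 4: flows [0=2,1=2,1=3] -> levels [6 6 6 6]
  -> stable (no change)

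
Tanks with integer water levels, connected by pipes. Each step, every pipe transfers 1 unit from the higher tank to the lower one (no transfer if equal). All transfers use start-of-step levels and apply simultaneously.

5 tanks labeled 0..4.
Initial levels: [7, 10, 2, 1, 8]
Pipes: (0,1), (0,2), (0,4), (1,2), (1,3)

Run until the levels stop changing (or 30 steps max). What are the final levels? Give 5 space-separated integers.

Step 1: flows [1->0,0->2,4->0,1->2,1->3] -> levels [8 7 4 2 7]
Step 2: flows [0->1,0->2,0->4,1->2,1->3] -> levels [5 6 6 3 8]
Step 3: flows [1->0,2->0,4->0,1=2,1->3] -> levels [8 4 5 4 7]
Step 4: flows [0->1,0->2,0->4,2->1,1=3] -> levels [5 6 5 4 8]
Step 5: flows [1->0,0=2,4->0,1->2,1->3] -> levels [7 3 6 5 7]
Step 6: flows [0->1,0->2,0=4,2->1,3->1] -> levels [5 6 6 4 7]
Step 7: flows [1->0,2->0,4->0,1=2,1->3] -> levels [8 4 5 5 6]
Step 8: flows [0->1,0->2,0->4,2->1,3->1] -> levels [5 7 5 4 7]
Step 9: flows [1->0,0=2,4->0,1->2,1->3] -> levels [7 4 6 5 6]
Step 10: flows [0->1,0->2,0->4,2->1,3->1] -> levels [4 7 6 4 7]
Step 11: flows [1->0,2->0,4->0,1->2,1->3] -> levels [7 4 6 5 6]
  -> period-2 cycle: step 11 state = step 9 state; never stabilizes
  -> state at step 30: (30-9) mod 2 = 1, same as step 10 -> [4 7 6 4 7]

Answer: 4 7 6 4 7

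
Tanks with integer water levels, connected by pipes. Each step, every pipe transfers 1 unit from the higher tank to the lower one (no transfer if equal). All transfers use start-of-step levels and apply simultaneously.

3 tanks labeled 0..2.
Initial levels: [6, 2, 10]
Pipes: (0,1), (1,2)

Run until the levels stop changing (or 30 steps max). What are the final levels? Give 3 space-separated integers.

Step 1: flows [0->1,2->1] -> levels [5 4 9]
Step 2: flows [0->1,2->1] -> levels [4 6 8]
Step 3: flows [1->0,2->1] -> levels [5 6 7]
Step 4: flows [1->0,2->1] -> levels [6 6 6]
Step 5: flows [0=1,1=2] -> levels [6 6 6]
  -> stable (no change)

Answer: 6 6 6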